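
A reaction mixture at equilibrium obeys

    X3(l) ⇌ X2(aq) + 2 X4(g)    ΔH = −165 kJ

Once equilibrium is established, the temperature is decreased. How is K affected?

increases

K depends on temperature via the van 't Hoff relation. The forward reaction is exothermic, so lowering T increases K.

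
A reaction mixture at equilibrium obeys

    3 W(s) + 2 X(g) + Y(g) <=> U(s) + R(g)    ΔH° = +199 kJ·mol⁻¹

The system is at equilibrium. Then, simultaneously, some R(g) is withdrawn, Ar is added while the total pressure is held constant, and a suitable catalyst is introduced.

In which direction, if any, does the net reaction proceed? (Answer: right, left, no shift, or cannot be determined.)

Removing R (g), a product, drives the reaction to the right.
Adding inert gas at constant total pressure expands the volume and lowers every reacting partial pressure. With Δn_gas = 1 − 3 = -2, Q moves away from K toward the side with fewer gas moles, so the system shifts toward the side with more gas moles — to the left.
A catalyst speeds both forward and reverse rates equally; it changes neither Q nor K — no shift from this change.
The individual effects push in opposite directions; without quantitative information the net direction cannot be determined.

cannot be determined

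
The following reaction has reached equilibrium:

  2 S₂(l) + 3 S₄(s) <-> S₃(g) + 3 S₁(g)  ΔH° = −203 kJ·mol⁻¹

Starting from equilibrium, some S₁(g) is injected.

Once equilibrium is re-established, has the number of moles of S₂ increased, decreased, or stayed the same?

Adding S₁ (g), a product, drives the reaction to the left.
The net shift is to the left. S₂ is a reactant, so its amount increases.

increases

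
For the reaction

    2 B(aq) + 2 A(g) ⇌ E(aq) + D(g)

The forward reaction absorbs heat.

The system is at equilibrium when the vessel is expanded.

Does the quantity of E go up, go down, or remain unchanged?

decreases

Gas moles: reactants 2, products 1 (Δn_gas = -1). Expansion shifts the system toward the side with more moles of gas — to the left.
The net shift is to the left. E is a product, so its amount decreases.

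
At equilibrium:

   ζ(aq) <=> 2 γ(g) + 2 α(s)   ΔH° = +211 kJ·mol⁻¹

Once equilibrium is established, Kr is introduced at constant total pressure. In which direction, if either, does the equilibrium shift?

Adding inert gas at constant total pressure expands the volume and lowers every reacting partial pressure. With Δn_gas = 2 − 0 = +2, Q moves away from K toward the side with fewer gas moles, so the system shifts toward the side with more gas moles — to the right.

right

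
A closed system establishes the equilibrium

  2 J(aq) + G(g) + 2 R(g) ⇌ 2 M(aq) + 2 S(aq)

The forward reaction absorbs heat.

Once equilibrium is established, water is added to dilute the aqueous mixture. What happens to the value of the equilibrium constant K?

The equilibrium constant depends only on temperature. This perturbation may move the position of equilibrium, but since T is unchanged, K itself is unchanged.

unchanged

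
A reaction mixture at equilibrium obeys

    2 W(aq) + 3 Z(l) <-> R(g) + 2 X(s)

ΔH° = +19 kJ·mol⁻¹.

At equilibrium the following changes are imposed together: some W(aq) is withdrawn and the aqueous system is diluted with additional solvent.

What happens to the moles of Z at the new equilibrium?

increases

Removing W (aq), a reactant, drives the reaction to the left.
Dilution lowers every aqueous concentration by the same factor. Δn_aq = 0 − 2 = -2, so the system shifts toward the side with more dissolved moles — to the left.
The net shift is to the left. Z is a reactant, so its amount increases.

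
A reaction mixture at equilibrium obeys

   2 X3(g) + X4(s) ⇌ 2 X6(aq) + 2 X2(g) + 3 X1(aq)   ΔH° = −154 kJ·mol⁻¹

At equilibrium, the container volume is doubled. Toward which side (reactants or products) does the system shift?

no shift

Gas moles: reactants 2, products 2. Δn_gas = 0, so a volume change leaves Q equal to K — no shift from this change.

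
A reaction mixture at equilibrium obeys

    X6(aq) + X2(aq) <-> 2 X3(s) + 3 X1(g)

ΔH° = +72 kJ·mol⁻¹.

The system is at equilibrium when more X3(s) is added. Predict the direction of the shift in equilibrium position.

X3 is a pure solid; its activity is 1 regardless of amount, so Q is unaffected — no shift from this change.

no shift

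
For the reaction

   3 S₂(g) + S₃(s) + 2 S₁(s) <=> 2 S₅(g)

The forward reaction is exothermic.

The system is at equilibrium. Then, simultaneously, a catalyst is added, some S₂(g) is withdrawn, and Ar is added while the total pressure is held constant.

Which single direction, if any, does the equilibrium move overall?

left

A catalyst speeds both forward and reverse rates equally; it changes neither Q nor K — no shift from this change.
Removing S₂ (g), a reactant, drives the reaction to the left.
Adding inert gas at constant total pressure expands the volume and lowers every reacting partial pressure. With Δn_gas = 2 − 3 = -1, Q moves away from K toward the side with fewer gas moles, so the system shifts toward the side with more gas moles — to the left.
Only the nonzero effect(s) matter; the net shift is to the left.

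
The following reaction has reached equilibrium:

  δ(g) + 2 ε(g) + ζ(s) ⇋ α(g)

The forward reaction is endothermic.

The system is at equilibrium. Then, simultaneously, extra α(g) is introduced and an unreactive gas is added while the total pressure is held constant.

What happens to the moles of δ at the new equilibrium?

increases

Adding α (g), a product, drives the reaction to the left.
Adding inert gas at constant total pressure expands the volume and lowers every reacting partial pressure. With Δn_gas = 1 − 3 = -2, Q moves away from K toward the side with fewer gas moles, so the system shifts toward the side with more gas moles — to the left.
The net shift is to the left. δ is a reactant, so its amount increases.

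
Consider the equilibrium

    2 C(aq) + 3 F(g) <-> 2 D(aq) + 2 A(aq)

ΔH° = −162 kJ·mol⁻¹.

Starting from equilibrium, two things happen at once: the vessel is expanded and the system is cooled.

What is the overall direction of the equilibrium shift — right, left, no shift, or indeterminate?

cannot be determined

Gas moles: reactants 3, products 0 (Δn_gas = -3). Expansion shifts the system toward the side with more moles of gas — to the left.
The forward reaction is exothermic. Lowering T favours the exothermic direction — shift to the right.
The individual effects push in opposite directions; without quantitative information the net direction cannot be determined.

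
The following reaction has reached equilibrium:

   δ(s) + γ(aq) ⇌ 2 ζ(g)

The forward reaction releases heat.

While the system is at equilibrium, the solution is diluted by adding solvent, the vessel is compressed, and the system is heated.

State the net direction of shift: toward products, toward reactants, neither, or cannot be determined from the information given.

Dilution lowers every aqueous concentration by the same factor. Δn_aq = 0 − 1 = -1, so the system shifts toward the side with more dissolved moles — to the left.
Gas moles: reactants 0, products 2 (Δn_gas = +2). Compression shifts the system toward the side with fewer moles of gas — to the left.
The forward reaction is exothermic. Raising T favours the endothermic direction — shift to the left.
All effects act in the same direction — net shift to the left.

left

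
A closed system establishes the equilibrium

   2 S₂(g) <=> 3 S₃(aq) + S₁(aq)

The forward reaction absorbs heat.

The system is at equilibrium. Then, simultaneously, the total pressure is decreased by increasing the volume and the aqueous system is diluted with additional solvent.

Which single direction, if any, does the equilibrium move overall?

Gas moles: reactants 2, products 0 (Δn_gas = -2). Expansion shifts the system toward the side with more moles of gas — to the left.
Dilution lowers every aqueous concentration by the same factor. Δn_aq = 4 − 0 = +4, so the system shifts toward the side with more dissolved moles — to the right.
The individual effects push in opposite directions; without quantitative information the net direction cannot be determined.

cannot be determined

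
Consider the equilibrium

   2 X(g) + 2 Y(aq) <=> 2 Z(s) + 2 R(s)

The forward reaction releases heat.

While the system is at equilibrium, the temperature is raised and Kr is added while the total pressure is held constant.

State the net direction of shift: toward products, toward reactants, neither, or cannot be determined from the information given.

The forward reaction is exothermic. Raising T favours the endothermic direction — shift to the left.
Adding inert gas at constant total pressure expands the volume and lowers every reacting partial pressure. With Δn_gas = 0 − 2 = -2, Q moves away from K toward the side with fewer gas moles, so the system shifts toward the side with more gas moles — to the left.
All effects act in the same direction — net shift to the left.

left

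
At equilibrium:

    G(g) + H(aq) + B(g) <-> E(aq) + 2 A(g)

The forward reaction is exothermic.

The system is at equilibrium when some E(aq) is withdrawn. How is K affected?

The equilibrium constant depends only on temperature. This perturbation may move the position of equilibrium, but since T is unchanged, K itself is unchanged.

unchanged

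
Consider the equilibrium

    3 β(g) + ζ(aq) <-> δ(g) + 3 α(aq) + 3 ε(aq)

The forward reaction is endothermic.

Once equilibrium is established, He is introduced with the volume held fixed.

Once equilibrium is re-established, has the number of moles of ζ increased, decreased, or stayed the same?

unchanged

At constant volume, adding an inert gas leaves every reacting species' partial pressure unchanged, so Q is unchanged — no shift from this change.
No net shift occurs, so the amount of ζ is unchanged.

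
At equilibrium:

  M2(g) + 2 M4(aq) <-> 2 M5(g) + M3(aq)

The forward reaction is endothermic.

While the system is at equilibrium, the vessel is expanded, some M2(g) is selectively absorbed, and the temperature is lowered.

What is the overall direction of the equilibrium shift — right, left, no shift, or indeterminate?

cannot be determined

Gas moles: reactants 1, products 2 (Δn_gas = +1). Expansion shifts the system toward the side with more moles of gas — to the right.
Removing M2 (g), a reactant, drives the reaction to the left.
The forward reaction is endothermic. Lowering T favours the exothermic direction — shift to the left.
The individual effects push in opposite directions; without quantitative information the net direction cannot be determined.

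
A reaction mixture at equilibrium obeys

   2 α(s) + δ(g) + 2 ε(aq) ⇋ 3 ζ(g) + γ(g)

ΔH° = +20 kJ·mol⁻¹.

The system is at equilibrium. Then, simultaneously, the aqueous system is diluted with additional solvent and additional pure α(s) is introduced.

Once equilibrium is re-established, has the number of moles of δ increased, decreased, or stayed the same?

Dilution lowers every aqueous concentration by the same factor. Δn_aq = 0 − 2 = -2, so the system shifts toward the side with more dissolved moles — to the left.
α is a pure solid; its activity is 1 regardless of amount, so Q is unaffected — no shift from this change.
The net shift is to the left. δ is a reactant, so its amount increases.

increases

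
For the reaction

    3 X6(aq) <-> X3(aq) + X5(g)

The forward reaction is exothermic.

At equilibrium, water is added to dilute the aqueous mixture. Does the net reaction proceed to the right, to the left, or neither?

Dilution lowers every aqueous concentration by the same factor. Δn_aq = 1 − 3 = -2, so the system shifts toward the side with more dissolved moles — to the left.

left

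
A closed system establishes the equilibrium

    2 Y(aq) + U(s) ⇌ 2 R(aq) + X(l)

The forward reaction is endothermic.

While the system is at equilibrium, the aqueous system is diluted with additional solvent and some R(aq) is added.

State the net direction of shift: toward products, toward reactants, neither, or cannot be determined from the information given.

Dilution scales every aqueous concentration by the same factor. Δn_aq = 2 − 2 = 0, so Q is unchanged — no shift.
Adding R (aq), a product, drives the reaction to the left.
Only the nonzero effect(s) matter; the net shift is to the left.

left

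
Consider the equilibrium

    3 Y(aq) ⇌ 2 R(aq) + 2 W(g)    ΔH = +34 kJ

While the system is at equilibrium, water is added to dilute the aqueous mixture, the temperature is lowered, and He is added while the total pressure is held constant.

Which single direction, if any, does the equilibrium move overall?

cannot be determined

Dilution lowers every aqueous concentration by the same factor. Δn_aq = 2 − 3 = -1, so the system shifts toward the side with more dissolved moles — to the left.
The forward reaction is endothermic. Lowering T favours the exothermic direction — shift to the left.
Adding inert gas at constant total pressure expands the volume and lowers every reacting partial pressure. With Δn_gas = 2 − 0 = +2, Q moves away from K toward the side with fewer gas moles, so the system shifts toward the side with more gas moles — to the right.
The individual effects push in opposite directions; without quantitative information the net direction cannot be determined.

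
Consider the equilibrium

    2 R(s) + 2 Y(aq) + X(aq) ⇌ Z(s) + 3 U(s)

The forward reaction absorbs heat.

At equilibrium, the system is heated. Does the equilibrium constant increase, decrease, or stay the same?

increases

K depends on temperature via the van 't Hoff relation. The forward reaction is endothermic, so raising T increases K.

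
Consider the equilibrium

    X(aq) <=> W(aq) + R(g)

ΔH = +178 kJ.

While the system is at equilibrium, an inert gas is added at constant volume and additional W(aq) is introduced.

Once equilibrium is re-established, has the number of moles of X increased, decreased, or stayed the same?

At constant volume, adding an inert gas leaves every reacting species' partial pressure unchanged, so Q is unchanged — no shift from this change.
Adding W (aq), a product, drives the reaction to the left.
The net shift is to the left. X is a reactant, so its amount increases.

increases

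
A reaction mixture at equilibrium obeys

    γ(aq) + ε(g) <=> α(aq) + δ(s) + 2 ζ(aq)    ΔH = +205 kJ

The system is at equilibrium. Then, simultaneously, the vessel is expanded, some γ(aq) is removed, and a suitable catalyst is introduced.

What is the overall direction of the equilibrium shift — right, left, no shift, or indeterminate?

left

Gas moles: reactants 1, products 0 (Δn_gas = -1). Expansion shifts the system toward the side with more moles of gas — to the left.
Removing γ (aq), a reactant, drives the reaction to the left.
A catalyst speeds both forward and reverse rates equally; it changes neither Q nor K — no shift from this change.
Only the nonzero effect(s) matter; the net shift is to the left.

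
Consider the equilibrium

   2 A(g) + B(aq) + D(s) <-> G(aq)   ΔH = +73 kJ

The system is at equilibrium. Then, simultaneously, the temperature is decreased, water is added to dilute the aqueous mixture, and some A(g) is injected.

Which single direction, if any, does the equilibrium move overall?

The forward reaction is endothermic. Lowering T favours the exothermic direction — shift to the left.
Dilution scales every aqueous concentration by the same factor. Δn_aq = 1 − 1 = 0, so Q is unchanged — no shift.
Adding A (g), a reactant, drives the reaction to the right.
The individual effects push in opposite directions; without quantitative information the net direction cannot be determined.

cannot be determined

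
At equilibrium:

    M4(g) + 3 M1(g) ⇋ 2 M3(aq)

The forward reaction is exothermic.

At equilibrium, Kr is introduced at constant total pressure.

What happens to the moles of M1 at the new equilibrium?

increases

Adding inert gas at constant total pressure expands the volume and lowers every reacting partial pressure. With Δn_gas = 0 − 4 = -4, Q moves away from K toward the side with fewer gas moles, so the system shifts toward the side with more gas moles — to the left.
The net shift is to the left. M1 is a reactant, so its amount increases.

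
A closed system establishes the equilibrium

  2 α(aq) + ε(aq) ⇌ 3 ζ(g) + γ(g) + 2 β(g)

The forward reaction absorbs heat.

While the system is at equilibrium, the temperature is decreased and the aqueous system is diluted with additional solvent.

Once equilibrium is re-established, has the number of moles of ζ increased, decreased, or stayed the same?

decreases

The forward reaction is endothermic. Lowering T favours the exothermic direction — shift to the left.
Dilution lowers every aqueous concentration by the same factor. Δn_aq = 0 − 3 = -3, so the system shifts toward the side with more dissolved moles — to the left.
The net shift is to the left. ζ is a product, so its amount decreases.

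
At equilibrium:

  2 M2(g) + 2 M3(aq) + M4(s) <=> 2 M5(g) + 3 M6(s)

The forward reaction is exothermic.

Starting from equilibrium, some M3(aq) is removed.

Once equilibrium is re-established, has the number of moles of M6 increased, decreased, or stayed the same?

Removing M3 (aq), a reactant, drives the reaction to the left.
The net shift is to the left. M6 is a product, so its amount decreases.

decreases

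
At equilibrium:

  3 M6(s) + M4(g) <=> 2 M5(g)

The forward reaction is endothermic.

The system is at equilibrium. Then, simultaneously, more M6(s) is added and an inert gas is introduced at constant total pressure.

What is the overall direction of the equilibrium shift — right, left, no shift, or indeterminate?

M6 is a pure solid; its activity is 1 regardless of amount, so Q is unaffected — no shift from this change.
Adding inert gas at constant total pressure expands the volume and lowers every reacting partial pressure. With Δn_gas = 2 − 1 = +1, Q moves away from K toward the side with fewer gas moles, so the system shifts toward the side with more gas moles — to the right.
Only the nonzero effect(s) matter; the net shift is to the right.

right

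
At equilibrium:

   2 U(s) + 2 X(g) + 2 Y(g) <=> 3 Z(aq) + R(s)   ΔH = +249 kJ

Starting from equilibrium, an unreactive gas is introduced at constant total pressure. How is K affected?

The equilibrium constant depends only on temperature. This perturbation may move the position of equilibrium, but since T is unchanged, K itself is unchanged.

unchanged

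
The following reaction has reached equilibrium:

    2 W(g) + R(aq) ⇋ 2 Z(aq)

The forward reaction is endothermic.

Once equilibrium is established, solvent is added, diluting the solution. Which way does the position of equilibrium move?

right

Dilution lowers every aqueous concentration by the same factor. Δn_aq = 2 − 1 = +1, so the system shifts toward the side with more dissolved moles — to the right.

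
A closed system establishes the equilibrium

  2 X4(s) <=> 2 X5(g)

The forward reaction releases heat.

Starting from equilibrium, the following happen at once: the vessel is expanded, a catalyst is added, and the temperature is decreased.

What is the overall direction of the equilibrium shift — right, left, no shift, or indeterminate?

Gas moles: reactants 0, products 2 (Δn_gas = +2). Expansion shifts the system toward the side with more moles of gas — to the right.
A catalyst speeds both forward and reverse rates equally; it changes neither Q nor K — no shift from this change.
The forward reaction is exothermic. Lowering T favours the exothermic direction — shift to the right.
Only the nonzero effect(s) matter; the net shift is to the right.

right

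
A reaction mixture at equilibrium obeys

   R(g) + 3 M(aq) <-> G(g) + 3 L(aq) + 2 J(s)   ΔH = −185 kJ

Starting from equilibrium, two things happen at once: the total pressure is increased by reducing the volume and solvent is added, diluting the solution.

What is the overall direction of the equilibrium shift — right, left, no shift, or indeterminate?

no shift

Gas moles: reactants 1, products 1. Δn_gas = 0, so a volume change leaves Q equal to K — no shift from this change.
Dilution scales every aqueous concentration by the same factor. Δn_aq = 3 − 3 = 0, so Q is unchanged — no shift.
None of the changes alters Q relative to K, so there is no net shift.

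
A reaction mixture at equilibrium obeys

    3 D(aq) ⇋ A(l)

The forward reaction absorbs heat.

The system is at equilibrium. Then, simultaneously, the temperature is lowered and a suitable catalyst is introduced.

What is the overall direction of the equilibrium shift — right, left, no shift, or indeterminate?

The forward reaction is endothermic. Lowering T favours the exothermic direction — shift to the left.
A catalyst speeds both forward and reverse rates equally; it changes neither Q nor K — no shift from this change.
Only the nonzero effect(s) matter; the net shift is to the left.

left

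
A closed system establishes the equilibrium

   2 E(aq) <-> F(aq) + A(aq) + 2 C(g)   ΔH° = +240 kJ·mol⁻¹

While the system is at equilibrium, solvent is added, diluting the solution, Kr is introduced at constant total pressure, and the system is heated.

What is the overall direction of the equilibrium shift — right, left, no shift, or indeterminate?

Dilution scales every aqueous concentration by the same factor. Δn_aq = 2 − 2 = 0, so Q is unchanged — no shift.
Adding inert gas at constant total pressure expands the volume and lowers every reacting partial pressure. With Δn_gas = 2 − 0 = +2, Q moves away from K toward the side with fewer gas moles, so the system shifts toward the side with more gas moles — to the right.
The forward reaction is endothermic. Raising T favours the endothermic direction — shift to the right.
Only the nonzero effect(s) matter; the net shift is to the right.

right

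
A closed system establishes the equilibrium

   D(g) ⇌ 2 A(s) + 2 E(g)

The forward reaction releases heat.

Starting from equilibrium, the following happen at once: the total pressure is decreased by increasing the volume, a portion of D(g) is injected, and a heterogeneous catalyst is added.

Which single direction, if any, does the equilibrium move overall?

right

Gas moles: reactants 1, products 2 (Δn_gas = +1). Expansion shifts the system toward the side with more moles of gas — to the right.
Adding D (g), a reactant, drives the reaction to the right.
A catalyst speeds both forward and reverse rates equally; it changes neither Q nor K — no shift from this change.
Only the nonzero effect(s) matter; the net shift is to the right.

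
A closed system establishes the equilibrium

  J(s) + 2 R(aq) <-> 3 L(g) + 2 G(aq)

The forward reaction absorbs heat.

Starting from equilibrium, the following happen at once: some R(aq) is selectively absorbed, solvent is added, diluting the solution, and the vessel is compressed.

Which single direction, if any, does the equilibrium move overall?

Removing R (aq), a reactant, drives the reaction to the left.
Dilution scales every aqueous concentration by the same factor. Δn_aq = 2 − 2 = 0, so Q is unchanged — no shift.
Gas moles: reactants 0, products 3 (Δn_gas = +3). Compression shifts the system toward the side with fewer moles of gas — to the left.
Only the nonzero effect(s) matter; the net shift is to the left.

left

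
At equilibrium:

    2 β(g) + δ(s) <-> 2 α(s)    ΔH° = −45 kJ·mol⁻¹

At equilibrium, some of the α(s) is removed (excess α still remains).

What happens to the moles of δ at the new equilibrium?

α is a pure solid; its activity is 1 regardless of amount, so Q is unaffected — no shift from this change.
No net shift occurs, so the amount of δ is unchanged.

unchanged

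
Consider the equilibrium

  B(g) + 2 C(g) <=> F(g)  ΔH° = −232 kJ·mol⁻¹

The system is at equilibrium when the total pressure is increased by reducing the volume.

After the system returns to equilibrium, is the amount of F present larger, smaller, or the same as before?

increases

Gas moles: reactants 3, products 1 (Δn_gas = -2). Compression shifts the system toward the side with fewer moles of gas — to the right.
The net shift is to the right. F is a product, so its amount increases.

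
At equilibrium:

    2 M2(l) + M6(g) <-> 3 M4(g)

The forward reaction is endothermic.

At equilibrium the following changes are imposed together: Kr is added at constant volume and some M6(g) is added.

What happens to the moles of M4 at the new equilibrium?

At constant volume, adding an inert gas leaves every reacting species' partial pressure unchanged, so Q is unchanged — no shift from this change.
Adding M6 (g), a reactant, drives the reaction to the right.
The net shift is to the right. M4 is a product, so its amount increases.

increases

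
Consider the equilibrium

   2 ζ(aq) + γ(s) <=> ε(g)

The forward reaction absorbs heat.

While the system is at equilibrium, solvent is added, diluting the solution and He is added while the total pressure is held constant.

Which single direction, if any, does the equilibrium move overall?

cannot be determined

Dilution lowers every aqueous concentration by the same factor. Δn_aq = 0 − 2 = -2, so the system shifts toward the side with more dissolved moles — to the left.
Adding inert gas at constant total pressure expands the volume and lowers every reacting partial pressure. With Δn_gas = 1 − 0 = +1, Q moves away from K toward the side with fewer gas moles, so the system shifts toward the side with more gas moles — to the right.
The individual effects push in opposite directions; without quantitative information the net direction cannot be determined.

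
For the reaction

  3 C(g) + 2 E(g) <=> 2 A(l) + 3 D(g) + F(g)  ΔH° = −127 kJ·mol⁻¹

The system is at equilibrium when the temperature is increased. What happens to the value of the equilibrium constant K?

decreases

K depends on temperature via the van 't Hoff relation. The forward reaction is exothermic, so raising T decreases K.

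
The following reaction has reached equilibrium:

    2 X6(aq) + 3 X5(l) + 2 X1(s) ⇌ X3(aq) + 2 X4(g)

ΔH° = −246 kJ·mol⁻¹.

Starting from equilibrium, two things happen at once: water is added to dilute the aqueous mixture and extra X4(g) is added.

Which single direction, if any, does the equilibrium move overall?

left

Dilution lowers every aqueous concentration by the same factor. Δn_aq = 1 − 2 = -1, so the system shifts toward the side with more dissolved moles — to the left.
Adding X4 (g), a product, drives the reaction to the left.
All effects act in the same direction — net shift to the left.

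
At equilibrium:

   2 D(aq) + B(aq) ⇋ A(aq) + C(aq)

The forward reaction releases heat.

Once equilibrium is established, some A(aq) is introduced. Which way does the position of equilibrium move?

Adding A (aq), a product, drives the reaction to the left.

left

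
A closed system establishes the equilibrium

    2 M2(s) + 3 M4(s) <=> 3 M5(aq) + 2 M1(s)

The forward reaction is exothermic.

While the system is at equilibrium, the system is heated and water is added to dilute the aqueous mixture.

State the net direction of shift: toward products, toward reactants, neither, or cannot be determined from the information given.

The forward reaction is exothermic. Raising T favours the endothermic direction — shift to the left.
Dilution lowers every aqueous concentration by the same factor. Δn_aq = 3 − 0 = +3, so the system shifts toward the side with more dissolved moles — to the right.
The individual effects push in opposite directions; without quantitative information the net direction cannot be determined.

cannot be determined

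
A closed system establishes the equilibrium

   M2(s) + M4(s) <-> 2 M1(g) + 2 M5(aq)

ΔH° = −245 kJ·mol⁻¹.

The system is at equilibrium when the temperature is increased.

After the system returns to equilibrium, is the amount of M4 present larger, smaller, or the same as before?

The forward reaction is exothermic. Raising T favours the endothermic direction — shift to the left.
The net shift is to the left. M4 is a reactant, so its amount increases.

increases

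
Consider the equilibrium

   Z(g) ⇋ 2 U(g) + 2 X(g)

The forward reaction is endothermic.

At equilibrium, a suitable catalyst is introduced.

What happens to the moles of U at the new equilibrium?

unchanged

A catalyst speeds both forward and reverse rates equally; it changes neither Q nor K — no shift from this change.
No net shift occurs, so the amount of U is unchanged.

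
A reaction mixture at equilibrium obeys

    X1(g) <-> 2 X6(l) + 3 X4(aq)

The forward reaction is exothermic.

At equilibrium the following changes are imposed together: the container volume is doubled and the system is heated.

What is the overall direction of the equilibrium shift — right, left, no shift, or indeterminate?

left

Gas moles: reactants 1, products 0 (Δn_gas = -1). Expansion shifts the system toward the side with more moles of gas — to the left.
The forward reaction is exothermic. Raising T favours the endothermic direction — shift to the left.
All effects act in the same direction — net shift to the left.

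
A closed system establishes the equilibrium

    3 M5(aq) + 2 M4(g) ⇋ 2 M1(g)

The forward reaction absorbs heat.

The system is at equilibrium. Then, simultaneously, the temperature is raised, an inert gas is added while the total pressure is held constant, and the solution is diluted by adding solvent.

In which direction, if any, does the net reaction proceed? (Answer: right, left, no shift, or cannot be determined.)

The forward reaction is endothermic. Raising T favours the endothermic direction — shift to the right.
Adding inert gas at constant total pressure expands the volume, scaling every reacting partial pressure by the same factor. Δn_gas = 2 − 2 = 0, so Q is unchanged — no shift.
Dilution lowers every aqueous concentration by the same factor. Δn_aq = 0 − 3 = -3, so the system shifts toward the side with more dissolved moles — to the left.
The individual effects push in opposite directions; without quantitative information the net direction cannot be determined.

cannot be determined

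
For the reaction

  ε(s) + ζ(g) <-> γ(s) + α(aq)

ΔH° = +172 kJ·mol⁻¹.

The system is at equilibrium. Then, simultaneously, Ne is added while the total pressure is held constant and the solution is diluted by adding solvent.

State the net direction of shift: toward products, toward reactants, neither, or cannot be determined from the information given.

Adding inert gas at constant total pressure expands the volume and lowers every reacting partial pressure. With Δn_gas = 0 − 1 = -1, Q moves away from K toward the side with fewer gas moles, so the system shifts toward the side with more gas moles — to the left.
Dilution lowers every aqueous concentration by the same factor. Δn_aq = 1 − 0 = +1, so the system shifts toward the side with more dissolved moles — to the right.
The individual effects push in opposite directions; without quantitative information the net direction cannot be determined.

cannot be determined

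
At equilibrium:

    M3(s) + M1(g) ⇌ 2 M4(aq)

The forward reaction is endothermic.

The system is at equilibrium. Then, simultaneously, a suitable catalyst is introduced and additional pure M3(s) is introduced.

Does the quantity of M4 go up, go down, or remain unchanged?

unchanged

A catalyst speeds both forward and reverse rates equally; it changes neither Q nor K — no shift from this change.
M3 is a pure solid; its activity is 1 regardless of amount, so Q is unaffected — no shift from this change.
No net shift occurs, so the amount of M4 is unchanged.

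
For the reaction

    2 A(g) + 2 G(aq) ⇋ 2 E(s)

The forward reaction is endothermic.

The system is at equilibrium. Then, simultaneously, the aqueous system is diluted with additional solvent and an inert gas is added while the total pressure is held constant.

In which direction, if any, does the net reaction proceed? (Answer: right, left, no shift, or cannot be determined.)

left

Dilution lowers every aqueous concentration by the same factor. Δn_aq = 0 − 2 = -2, so the system shifts toward the side with more dissolved moles — to the left.
Adding inert gas at constant total pressure expands the volume and lowers every reacting partial pressure. With Δn_gas = 0 − 2 = -2, Q moves away from K toward the side with fewer gas moles, so the system shifts toward the side with more gas moles — to the left.
All effects act in the same direction — net shift to the left.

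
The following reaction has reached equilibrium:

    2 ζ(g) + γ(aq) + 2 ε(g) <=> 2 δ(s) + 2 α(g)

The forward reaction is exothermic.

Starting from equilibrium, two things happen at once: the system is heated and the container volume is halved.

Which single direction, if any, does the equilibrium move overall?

cannot be determined

The forward reaction is exothermic. Raising T favours the endothermic direction — shift to the left.
Gas moles: reactants 4, products 2 (Δn_gas = -2). Compression shifts the system toward the side with fewer moles of gas — to the right.
The individual effects push in opposite directions; without quantitative information the net direction cannot be determined.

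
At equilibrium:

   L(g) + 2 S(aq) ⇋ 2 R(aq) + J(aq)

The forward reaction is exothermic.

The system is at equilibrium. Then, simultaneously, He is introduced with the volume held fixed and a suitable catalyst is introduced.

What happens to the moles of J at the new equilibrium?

At constant volume, adding an inert gas leaves every reacting species' partial pressure unchanged, so Q is unchanged — no shift from this change.
A catalyst speeds both forward and reverse rates equally; it changes neither Q nor K — no shift from this change.
No net shift occurs, so the amount of J is unchanged.

unchanged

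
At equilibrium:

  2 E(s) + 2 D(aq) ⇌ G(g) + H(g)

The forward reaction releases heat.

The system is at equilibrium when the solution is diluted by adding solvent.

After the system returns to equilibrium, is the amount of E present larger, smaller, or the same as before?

Dilution lowers every aqueous concentration by the same factor. Δn_aq = 0 − 2 = -2, so the system shifts toward the side with more dissolved moles — to the left.
The net shift is to the left. E is a reactant, so its amount increases.

increases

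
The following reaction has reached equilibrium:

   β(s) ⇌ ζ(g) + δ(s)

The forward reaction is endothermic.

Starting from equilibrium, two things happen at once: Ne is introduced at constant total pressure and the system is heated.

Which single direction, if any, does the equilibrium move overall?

Adding inert gas at constant total pressure expands the volume and lowers every reacting partial pressure. With Δn_gas = 1 − 0 = +1, Q moves away from K toward the side with fewer gas moles, so the system shifts toward the side with more gas moles — to the right.
The forward reaction is endothermic. Raising T favours the endothermic direction — shift to the right.
All effects act in the same direction — net shift to the right.

right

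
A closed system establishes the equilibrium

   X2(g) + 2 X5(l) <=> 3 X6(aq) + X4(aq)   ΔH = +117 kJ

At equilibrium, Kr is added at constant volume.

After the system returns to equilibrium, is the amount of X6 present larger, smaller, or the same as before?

At constant volume, adding an inert gas leaves every reacting species' partial pressure unchanged, so Q is unchanged — no shift from this change.
No net shift occurs, so the amount of X6 is unchanged.

unchanged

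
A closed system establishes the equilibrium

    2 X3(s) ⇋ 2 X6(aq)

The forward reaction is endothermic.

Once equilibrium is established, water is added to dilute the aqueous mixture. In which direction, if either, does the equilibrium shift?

Dilution lowers every aqueous concentration by the same factor. Δn_aq = 2 − 0 = +2, so the system shifts toward the side with more dissolved moles — to the right.

right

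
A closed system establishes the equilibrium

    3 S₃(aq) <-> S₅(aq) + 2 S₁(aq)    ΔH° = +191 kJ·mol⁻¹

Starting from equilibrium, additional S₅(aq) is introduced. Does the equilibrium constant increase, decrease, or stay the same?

The equilibrium constant depends only on temperature. This perturbation may move the position of equilibrium, but since T is unchanged, K itself is unchanged.

unchanged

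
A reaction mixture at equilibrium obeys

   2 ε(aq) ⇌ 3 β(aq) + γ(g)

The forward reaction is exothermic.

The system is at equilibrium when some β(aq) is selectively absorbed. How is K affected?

The equilibrium constant depends only on temperature. This perturbation may move the position of equilibrium, but since T is unchanged, K itself is unchanged.

unchanged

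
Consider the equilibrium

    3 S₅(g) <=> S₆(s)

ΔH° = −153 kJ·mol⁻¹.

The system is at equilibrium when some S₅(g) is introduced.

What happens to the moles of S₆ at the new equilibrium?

increases

Adding S₅ (g), a reactant, drives the reaction to the right.
The net shift is to the right. S₆ is a product, so its amount increases.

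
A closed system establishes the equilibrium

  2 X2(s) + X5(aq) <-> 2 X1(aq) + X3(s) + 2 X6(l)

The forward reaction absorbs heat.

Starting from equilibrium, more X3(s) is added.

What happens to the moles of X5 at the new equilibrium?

X3 is a pure solid; its activity is 1 regardless of amount, so Q is unaffected — no shift from this change.
No net shift occurs, so the amount of X5 is unchanged.

unchanged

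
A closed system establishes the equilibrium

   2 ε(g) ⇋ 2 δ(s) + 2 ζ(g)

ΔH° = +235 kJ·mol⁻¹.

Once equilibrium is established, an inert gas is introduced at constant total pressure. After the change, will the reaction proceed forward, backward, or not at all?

Adding inert gas at constant total pressure expands the volume, scaling every reacting partial pressure by the same factor. Δn_gas = 2 − 2 = 0, so Q is unchanged — no shift.

no shift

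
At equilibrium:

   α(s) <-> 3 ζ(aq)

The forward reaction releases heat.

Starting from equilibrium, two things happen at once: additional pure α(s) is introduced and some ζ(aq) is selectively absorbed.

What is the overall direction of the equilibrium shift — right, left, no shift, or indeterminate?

α is a pure solid; its activity is 1 regardless of amount, so Q is unaffected — no shift from this change.
Removing ζ (aq), a product, drives the reaction to the right.
Only the nonzero effect(s) matter; the net shift is to the right.

right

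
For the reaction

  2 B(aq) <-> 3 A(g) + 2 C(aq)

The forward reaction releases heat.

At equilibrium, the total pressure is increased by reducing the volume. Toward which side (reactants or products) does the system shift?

Gas moles: reactants 0, products 3 (Δn_gas = +3). Compression shifts the system toward the side with fewer moles of gas — to the left.

left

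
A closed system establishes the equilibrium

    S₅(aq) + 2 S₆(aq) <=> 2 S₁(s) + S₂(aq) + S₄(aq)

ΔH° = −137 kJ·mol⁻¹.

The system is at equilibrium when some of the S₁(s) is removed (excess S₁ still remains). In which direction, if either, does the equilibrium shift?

S₁ is a pure solid; its activity is 1 regardless of amount, so Q is unaffected — no shift from this change.

no shift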